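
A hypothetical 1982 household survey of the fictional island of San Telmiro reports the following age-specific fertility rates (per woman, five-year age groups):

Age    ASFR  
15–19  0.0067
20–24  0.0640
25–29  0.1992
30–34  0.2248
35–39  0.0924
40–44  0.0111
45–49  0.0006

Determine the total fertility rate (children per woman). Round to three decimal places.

2.994

Sum of ASFRs = 0.0067 + 0.0640 + 0.1992 + 0.2248 + 0.0924 + 0.0111 + 0.0006 = 0.5988
TFR = 5 × 0.5988 = 2.994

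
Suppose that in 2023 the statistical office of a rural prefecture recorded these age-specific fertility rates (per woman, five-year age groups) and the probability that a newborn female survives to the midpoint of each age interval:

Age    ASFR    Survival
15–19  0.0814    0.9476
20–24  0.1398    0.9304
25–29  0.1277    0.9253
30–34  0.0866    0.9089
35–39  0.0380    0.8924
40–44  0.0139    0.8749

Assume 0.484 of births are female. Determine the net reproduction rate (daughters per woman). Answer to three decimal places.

Proportion female at birth = 0.484.
Survival-weighted fertility by age (5·fₓ·Sₓ):
  15–19: 5 × 0.0814 × 0.9476 = 0.38567
  20–24: 5 × 0.1398 × 0.9304 = 0.65035
  25–29: 5 × 0.1277 × 0.9253 = 0.59080
  30–34: 5 × 0.0866 × 0.9089 = 0.39355
  35–39: 5 × 0.0380 × 0.8924 = 0.16956
  40–44: 5 × 0.0139 × 0.8749 = 0.06081
Sum = 2.25074
NRR = 0.484 × 2.25074 = 1.08936

1.089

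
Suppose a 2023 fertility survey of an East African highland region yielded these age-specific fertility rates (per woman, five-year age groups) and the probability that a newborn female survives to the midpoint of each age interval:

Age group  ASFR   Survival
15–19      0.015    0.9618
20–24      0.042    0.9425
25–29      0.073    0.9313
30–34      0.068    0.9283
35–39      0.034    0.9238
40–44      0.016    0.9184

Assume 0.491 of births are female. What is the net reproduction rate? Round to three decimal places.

0.568

Proportion female at birth = 0.491.
Each age group contributes 5 × ASFR × survival:
  15–19: 5 × 0.015 × 0.9618 = 0.07214
  20–24: 5 × 0.042 × 0.9425 = 0.19793
  25–29: 5 × 0.073 × 0.9313 = 0.33992
  30–34: 5 × 0.068 × 0.9283 = 0.31562
  35–39: 5 × 0.034 × 0.9238 = 0.15705
  40–44: 5 × 0.016 × 0.9184 = 0.07347
Sum = 1.15613
NRR = 0.491 × 1.15613 = 0.56766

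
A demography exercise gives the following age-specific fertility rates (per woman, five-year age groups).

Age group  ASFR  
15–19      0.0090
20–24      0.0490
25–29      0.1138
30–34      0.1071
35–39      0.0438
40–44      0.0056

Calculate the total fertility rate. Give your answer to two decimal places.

1.64

Sum of ASFRs = 0.0090 + 0.0490 + 0.1138 + 0.1071 + 0.0438 + 0.0056 = 0.3283
TFR = 5 × 0.3283 = 1.6415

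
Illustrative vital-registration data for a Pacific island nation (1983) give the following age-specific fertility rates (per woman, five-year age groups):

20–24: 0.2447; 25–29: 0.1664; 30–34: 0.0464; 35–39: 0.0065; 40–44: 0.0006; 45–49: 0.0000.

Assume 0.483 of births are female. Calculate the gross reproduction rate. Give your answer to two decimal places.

Proportion female at birth = 0.483.
Sum of ASFRs = 0.2447 + 0.1664 + 0.0464 + 0.0065 + 0.0006 + 0.0000 = 0.4646
TFR = 5 × 0.4646 = 2.323
GRR = 0.483 × 2.323 = 1.12201

1.12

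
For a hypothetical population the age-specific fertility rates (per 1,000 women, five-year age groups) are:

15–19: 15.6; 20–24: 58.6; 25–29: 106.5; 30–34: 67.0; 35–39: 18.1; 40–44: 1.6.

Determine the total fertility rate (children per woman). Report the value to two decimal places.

1.34

Sum of ASFRs = 15.6 + 58.6 + 106.5 + 67.0 + 18.1 + 1.6 = 267.4
TFR = 5 × 267.4 / 1000 = 1.337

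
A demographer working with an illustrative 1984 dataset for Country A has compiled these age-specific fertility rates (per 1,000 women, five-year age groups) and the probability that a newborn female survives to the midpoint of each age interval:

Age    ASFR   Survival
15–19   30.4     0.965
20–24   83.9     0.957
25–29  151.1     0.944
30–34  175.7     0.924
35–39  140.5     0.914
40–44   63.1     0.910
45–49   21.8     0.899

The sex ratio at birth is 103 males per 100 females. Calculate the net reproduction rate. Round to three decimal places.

Proportion female at birth = 100 / (100 + 103) = 0.49261.
Per-age-group product (5 × ASFR × survival probability):
  15–19: 5 × 30.4/1000 × 0.965 = 0.14668
  20–24: 5 × 83.9/1000 × 0.957 = 0.40146
  25–29: 5 × 151.1/1000 × 0.944 = 0.71319
  30–34: 5 × 175.7/1000 × 0.924 = 0.81173
  35–39: 5 × 140.5/1000 × 0.914 = 0.64209
  40–44: 5 × 63.1/1000 × 0.910 = 0.28711
  45–49: 5 × 21.8/1000 × 0.899 = 0.09799
Sum = 3.10025
NRR = 0.49261 × 3.10025 = 1.52721

1.527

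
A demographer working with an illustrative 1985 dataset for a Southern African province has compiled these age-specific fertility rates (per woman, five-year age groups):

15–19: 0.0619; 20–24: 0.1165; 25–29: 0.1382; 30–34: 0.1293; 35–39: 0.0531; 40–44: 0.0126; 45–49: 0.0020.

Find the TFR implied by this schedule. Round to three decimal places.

2.568

Sum of ASFRs = 0.0619 + 0.1165 + 0.1382 + 0.1293 + 0.0531 + 0.0126 + 0.0020 = 0.5136
TFR = 5 × 0.5136 = 2.568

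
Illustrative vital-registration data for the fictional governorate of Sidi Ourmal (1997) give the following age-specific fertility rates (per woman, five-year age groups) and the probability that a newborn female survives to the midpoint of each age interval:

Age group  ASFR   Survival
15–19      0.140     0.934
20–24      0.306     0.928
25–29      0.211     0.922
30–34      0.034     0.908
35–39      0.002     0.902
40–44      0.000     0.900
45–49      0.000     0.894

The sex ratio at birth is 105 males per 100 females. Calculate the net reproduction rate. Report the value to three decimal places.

Proportion female at birth = 100 / (100 + 105) = 0.48780.
Survival-weighted fertility by age (5·fₓ·Sₓ):
  15–19: 5 × 0.140 × 0.934 = 0.65380
  20–24: 5 × 0.306 × 0.928 = 1.41984
  25–29: 5 × 0.211 × 0.922 = 0.97271
  30–34: 5 × 0.034 × 0.908 = 0.15436
  35–39: 5 × 0.002 × 0.902 = 0.00902
  40–44: 5 × 0.000 × 0.900 = 0.00000
  45–49: 5 × 0.000 × 0.894 = 0.00000
Sum = 3.20973
NRR = 0.48780 × 3.20973 = 1.56571
NRR > 1, so each generation more than replaces itself.

1.566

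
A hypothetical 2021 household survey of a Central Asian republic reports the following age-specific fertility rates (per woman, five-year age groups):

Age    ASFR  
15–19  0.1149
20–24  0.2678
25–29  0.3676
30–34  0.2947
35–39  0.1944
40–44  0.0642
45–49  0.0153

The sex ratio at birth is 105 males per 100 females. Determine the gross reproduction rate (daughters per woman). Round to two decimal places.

3.22

Proportion female at birth = 100 / (100 + 105) = 0.48780.
Sum of ASFRs = 0.1149 + 0.2678 + 0.3676 + 0.2947 + 0.1944 + 0.0642 + 0.0153 = 1.3189
TFR = 5 × 1.3189 = 6.5945
GRR = 0.48780 × 6.5945 = 3.21680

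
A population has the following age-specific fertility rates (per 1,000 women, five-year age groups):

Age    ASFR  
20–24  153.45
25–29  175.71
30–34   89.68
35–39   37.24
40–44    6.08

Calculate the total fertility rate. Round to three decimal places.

Sum of ASFRs = 153.45 + 175.71 + 89.68 + 37.24 + 6.08 = 462.16
TFR = 5 × 462.16 / 1000 = 2.3108

2.311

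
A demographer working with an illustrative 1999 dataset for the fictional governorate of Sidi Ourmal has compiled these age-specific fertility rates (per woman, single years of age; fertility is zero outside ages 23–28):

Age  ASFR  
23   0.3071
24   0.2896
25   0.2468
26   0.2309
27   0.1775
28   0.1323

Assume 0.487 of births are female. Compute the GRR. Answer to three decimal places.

0.674

Proportion female at birth = 0.487.
Sum of ASFRs = 0.3071 + 0.2896 + 0.2468 + 0.2309 + 0.1775 + 0.1323 = 1.3842
TFR = 1.3842
GRR = 0.487 × 1.3842 = 0.67411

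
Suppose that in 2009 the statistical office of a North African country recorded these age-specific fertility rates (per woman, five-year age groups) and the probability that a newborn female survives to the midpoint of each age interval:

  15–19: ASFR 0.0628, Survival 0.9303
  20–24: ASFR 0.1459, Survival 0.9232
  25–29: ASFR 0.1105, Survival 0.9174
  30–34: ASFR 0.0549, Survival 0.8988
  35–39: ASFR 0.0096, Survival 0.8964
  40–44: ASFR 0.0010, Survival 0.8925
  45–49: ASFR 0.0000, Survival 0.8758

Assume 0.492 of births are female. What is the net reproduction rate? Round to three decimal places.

0.869

Proportion female at birth = 0.492.
Each age group contributes 5 × ASFR × survival:
  15–19: 5 × 0.0628 × 0.9303 = 0.29211
  20–24: 5 × 0.1459 × 0.9232 = 0.67347
  25–29: 5 × 0.1105 × 0.9174 = 0.50686
  30–34: 5 × 0.0549 × 0.8988 = 0.24672
  35–39: 5 × 0.0096 × 0.8964 = 0.04303
  40–44: 5 × 0.0010 × 0.8925 = 0.00446
  45–49: 5 × 0.0000 × 0.8758 = 0.00000
Sum = 1.76665
NRR = 0.492 × 1.76665 = 0.86919
With NRR below 1 the population is below replacement fertility.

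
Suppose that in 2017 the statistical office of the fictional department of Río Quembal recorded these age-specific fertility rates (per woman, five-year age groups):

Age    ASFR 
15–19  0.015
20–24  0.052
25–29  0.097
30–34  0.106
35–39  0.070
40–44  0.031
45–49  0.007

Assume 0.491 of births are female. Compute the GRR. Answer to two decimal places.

Proportion female at birth = 0.491.
Sum of ASFRs = 0.015 + 0.052 + 0.097 + 0.106 + 0.070 + 0.031 + 0.007 = 0.378
TFR = 5 × 0.378 = 1.89
GRR = 0.491 × 1.89 = 0.92799

0.93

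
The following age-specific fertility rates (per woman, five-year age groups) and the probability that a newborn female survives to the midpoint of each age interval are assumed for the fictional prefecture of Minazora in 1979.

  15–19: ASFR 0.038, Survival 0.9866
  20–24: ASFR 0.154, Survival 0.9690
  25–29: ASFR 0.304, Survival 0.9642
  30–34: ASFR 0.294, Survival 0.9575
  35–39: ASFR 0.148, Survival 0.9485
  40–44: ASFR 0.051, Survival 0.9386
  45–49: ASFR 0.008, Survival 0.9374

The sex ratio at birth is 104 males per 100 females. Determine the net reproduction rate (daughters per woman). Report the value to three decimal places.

Proportion female at birth = 100 / (100 + 104) = 0.49020.
Each age group contributes 5 × ASFR × survival:
  15–19: 5 × 0.038 × 0.9866 = 0.18745
  20–24: 5 × 0.154 × 0.9690 = 0.74613
  25–29: 5 × 0.304 × 0.9642 = 1.46558
  30–34: 5 × 0.294 × 0.9575 = 1.40753
  35–39: 5 × 0.148 × 0.9485 = 0.70189
  40–44: 5 × 0.051 × 0.9386 = 0.23934
  45–49: 5 × 0.008 × 0.9374 = 0.03750
Sum = 4.78542
NRR = 0.49020 × 4.78542 = 2.34581

2.346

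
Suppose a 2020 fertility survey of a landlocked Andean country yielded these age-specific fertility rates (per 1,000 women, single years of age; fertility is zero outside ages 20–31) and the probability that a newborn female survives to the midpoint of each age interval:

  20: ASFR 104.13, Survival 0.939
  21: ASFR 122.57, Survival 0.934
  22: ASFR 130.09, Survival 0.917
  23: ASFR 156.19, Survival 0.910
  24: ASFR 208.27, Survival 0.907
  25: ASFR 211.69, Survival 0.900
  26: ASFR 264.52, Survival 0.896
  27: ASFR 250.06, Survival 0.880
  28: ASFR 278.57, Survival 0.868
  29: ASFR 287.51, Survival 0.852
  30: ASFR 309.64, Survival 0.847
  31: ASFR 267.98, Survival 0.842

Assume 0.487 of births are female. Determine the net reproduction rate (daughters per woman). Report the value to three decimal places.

1.113

Proportion female at birth = 0.487.
Per-age-group product (1 × ASFR × survival probability):
  20: 1 × 104.13/1000 × 0.939 = 0.09778
  21: 1 × 122.57/1000 × 0.934 = 0.11448
  22: 1 × 130.09/1000 × 0.917 = 0.11929
  23: 1 × 156.19/1000 × 0.910 = 0.14213
  24: 1 × 208.27/1000 × 0.907 = 0.18890
  25: 1 × 211.69/1000 × 0.900 = 0.19052
  26: 1 × 264.52/1000 × 0.896 = 0.23701
  27: 1 × 250.06/1000 × 0.880 = 0.22005
  28: 1 × 278.57/1000 × 0.868 = 0.24180
  29: 1 × 287.51/1000 × 0.852 = 0.24496
  30: 1 × 309.64/1000 × 0.847 = 0.26227
  31: 1 × 267.98/1000 × 0.842 = 0.22564
Sum = 2.28483
NRR = 0.487 × 2.28483 = 1.11271
With NRR above 1 the population is above replacement fertility.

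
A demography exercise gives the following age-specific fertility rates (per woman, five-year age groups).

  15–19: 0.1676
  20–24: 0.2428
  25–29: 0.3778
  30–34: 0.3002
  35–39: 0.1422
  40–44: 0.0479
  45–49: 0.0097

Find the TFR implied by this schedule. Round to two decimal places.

Sum of ASFRs = 0.1676 + 0.2428 + 0.3778 + 0.3002 + 0.1422 + 0.0479 + 0.0097 = 1.2882
TFR = 5 × 1.2882 = 6.441

6.44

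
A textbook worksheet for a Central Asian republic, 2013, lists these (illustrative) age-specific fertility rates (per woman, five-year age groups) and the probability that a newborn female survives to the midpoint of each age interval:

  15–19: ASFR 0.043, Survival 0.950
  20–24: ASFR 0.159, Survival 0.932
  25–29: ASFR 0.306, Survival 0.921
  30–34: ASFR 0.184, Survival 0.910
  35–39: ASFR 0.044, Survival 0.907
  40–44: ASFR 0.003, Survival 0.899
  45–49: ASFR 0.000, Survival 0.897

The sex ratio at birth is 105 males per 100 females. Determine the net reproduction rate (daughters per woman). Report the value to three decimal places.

1.661

Proportion female at birth = 100 / (100 + 105) = 0.48780.
Each age group contributes 5 × ASFR × survival:
  15–19: 5 × 0.043 × 0.950 = 0.20425
  20–24: 5 × 0.159 × 0.932 = 0.74094
  25–29: 5 × 0.306 × 0.921 = 1.40913
  30–34: 5 × 0.184 × 0.910 = 0.83720
  35–39: 5 × 0.044 × 0.907 = 0.19954
  40–44: 5 × 0.003 × 0.899 = 0.01349
  45–49: 5 × 0.000 × 0.897 = 0.00000
Sum = 3.40455
NRR = 0.48780 × 3.40455 = 1.66074
NRR > 1, so each generation more than replaces itself.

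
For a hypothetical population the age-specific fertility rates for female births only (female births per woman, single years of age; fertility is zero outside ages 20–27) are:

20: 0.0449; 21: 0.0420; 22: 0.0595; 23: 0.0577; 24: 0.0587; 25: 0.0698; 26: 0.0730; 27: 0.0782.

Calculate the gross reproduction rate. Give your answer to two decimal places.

Sum of female ASFRs = 0.0449 + 0.0420 + 0.0595 + 0.0577 + 0.0587 + 0.0698 + 0.0730 + 0.0782 = 0.4838
GRR = 0.4838

0.48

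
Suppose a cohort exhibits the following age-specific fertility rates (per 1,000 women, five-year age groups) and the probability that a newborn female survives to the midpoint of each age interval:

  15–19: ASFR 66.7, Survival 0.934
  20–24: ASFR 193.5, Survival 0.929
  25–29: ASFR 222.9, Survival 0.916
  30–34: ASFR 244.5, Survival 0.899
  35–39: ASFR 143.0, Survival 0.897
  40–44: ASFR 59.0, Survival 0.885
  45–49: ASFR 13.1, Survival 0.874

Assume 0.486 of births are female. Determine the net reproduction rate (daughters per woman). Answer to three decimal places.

2.085

Proportion female at birth = 0.486.
Survival-weighted fertility by age (5·fₓ·Sₓ):
  15–19: 5 × 66.7/1000 × 0.934 = 0.31149
  20–24: 5 × 193.5/1000 × 0.929 = 0.89881
  25–29: 5 × 222.9/1000 × 0.916 = 1.02088
  30–34: 5 × 244.5/1000 × 0.899 = 1.09903
  35–39: 5 × 143.0/1000 × 0.897 = 0.64136
  40–44: 5 × 59.0/1000 × 0.885 = 0.26108
  45–49: 5 × 13.1/1000 × 0.874 = 0.05725
Sum = 4.28990
NRR = 0.486 × 4.28990 = 2.08489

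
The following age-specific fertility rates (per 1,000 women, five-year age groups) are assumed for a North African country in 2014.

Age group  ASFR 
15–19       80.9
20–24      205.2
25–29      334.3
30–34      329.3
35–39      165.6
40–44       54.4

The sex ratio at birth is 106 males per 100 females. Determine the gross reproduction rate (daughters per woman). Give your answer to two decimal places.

2.84

Proportion female at birth = 100 / (100 + 106) = 0.48544.
Sum of ASFRs = 80.9 + 205.2 + 334.3 + 329.3 + 165.6 + 54.4 = 1169.7
TFR = 5 × 1169.7 / 1000 = 5.8485
GRR = 0.48544 × 5.8485 = 2.83910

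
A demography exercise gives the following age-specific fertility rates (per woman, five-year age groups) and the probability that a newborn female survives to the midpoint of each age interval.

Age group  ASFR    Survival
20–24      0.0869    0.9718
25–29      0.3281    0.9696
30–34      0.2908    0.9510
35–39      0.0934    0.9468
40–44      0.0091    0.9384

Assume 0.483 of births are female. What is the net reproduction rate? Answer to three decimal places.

Proportion female at birth = 0.483.
Survival-weighted fertility by age (5·fₓ·Sₓ):
  20–24: 5 × 0.0869 × 0.9718 = 0.42225
  25–29: 5 × 0.3281 × 0.9696 = 1.59063
  30–34: 5 × 0.2908 × 0.9510 = 1.38275
  35–39: 5 × 0.0934 × 0.9468 = 0.44216
  40–44: 5 × 0.0091 × 0.9384 = 0.04270
Sum = 3.88049
NRR = 0.483 × 3.88049 = 1.87428
An NRR exceeding 1 indicates intrinsic growth under these rates.

1.874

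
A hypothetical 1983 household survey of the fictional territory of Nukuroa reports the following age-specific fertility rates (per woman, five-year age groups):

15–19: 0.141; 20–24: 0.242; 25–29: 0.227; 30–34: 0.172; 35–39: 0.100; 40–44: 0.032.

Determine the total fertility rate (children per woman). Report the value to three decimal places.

4.570

Sum of ASFRs = 0.141 + 0.242 + 0.227 + 0.172 + 0.100 + 0.032 = 0.914
TFR = 5 × 0.914 = 4.57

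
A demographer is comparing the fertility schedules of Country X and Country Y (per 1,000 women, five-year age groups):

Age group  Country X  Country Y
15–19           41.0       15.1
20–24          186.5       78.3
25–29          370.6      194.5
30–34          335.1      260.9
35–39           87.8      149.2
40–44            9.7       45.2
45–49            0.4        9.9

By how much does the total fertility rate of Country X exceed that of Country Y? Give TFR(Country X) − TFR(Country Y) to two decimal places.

1.39

Country X:
  Sum of ASFRs = 41.0 + 186.5 + 370.6 + 335.1 + 87.8 + 9.7 + 0.4 = 1031.1
  TFR = 5 × 1031.1 / 1000 = 5.1555
Country Y:
  Sum of ASFRs = 15.1 + 78.3 + 194.5 + 260.9 + 149.2 + 45.2 + 9.9 = 753.1
  TFR = 5 × 753.1 / 1000 = 3.7655
Difference = 5.1555 − 3.7655 = 1.39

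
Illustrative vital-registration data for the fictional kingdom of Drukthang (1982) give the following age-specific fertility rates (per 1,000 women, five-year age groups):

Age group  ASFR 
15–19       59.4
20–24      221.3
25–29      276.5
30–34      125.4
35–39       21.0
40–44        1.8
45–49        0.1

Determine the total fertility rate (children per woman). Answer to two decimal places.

Sum of ASFRs = 59.4 + 221.3 + 276.5 + 125.4 + 21.0 + 1.8 + 0.1 = 705.5
TFR = 5 × 705.5 / 1000 = 3.5275

3.53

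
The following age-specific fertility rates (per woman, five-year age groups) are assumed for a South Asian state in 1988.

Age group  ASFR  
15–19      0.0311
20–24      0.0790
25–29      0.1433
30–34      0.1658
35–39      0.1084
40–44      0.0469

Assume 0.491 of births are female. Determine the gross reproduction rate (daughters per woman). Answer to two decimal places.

Proportion female at birth = 0.491.
Sum of ASFRs = 0.0311 + 0.0790 + 0.1433 + 0.1658 + 0.1084 + 0.0469 = 0.5745
TFR = 5 × 0.5745 = 2.8725
GRR = 0.491 × 2.8725 = 1.41040

1.41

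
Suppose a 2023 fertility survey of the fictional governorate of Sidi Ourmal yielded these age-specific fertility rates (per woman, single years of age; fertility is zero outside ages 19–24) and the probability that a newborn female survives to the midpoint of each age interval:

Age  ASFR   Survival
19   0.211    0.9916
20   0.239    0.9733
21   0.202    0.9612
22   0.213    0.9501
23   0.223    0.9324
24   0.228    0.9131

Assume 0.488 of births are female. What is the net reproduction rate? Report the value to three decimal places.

Proportion female at birth = 0.488.
Each age group contributes 1 × ASFR × survival:
  19: 1 × 0.211 × 0.9916 = 0.20923
  20: 1 × 0.239 × 0.9733 = 0.23262
  21: 1 × 0.202 × 0.9612 = 0.19416
  22: 1 × 0.213 × 0.9501 = 0.20237
  23: 1 × 0.223 × 0.9324 = 0.20793
  24: 1 × 0.228 × 0.9131 = 0.20819
Sum = 1.25450
NRR = 0.488 × 1.25450 = 0.61220

0.612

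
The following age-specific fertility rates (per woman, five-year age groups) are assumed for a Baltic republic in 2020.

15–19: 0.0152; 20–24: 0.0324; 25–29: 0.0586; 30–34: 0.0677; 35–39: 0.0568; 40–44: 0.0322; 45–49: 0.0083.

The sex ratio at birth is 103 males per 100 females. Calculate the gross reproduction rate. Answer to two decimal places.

0.67

Proportion female at birth = 100 / (100 + 103) = 0.49261.
Sum of ASFRs = 0.0152 + 0.0324 + 0.0586 + 0.0677 + 0.0568 + 0.0322 + 0.0083 = 0.2712
TFR = 5 × 0.2712 = 1.356
GRR = 0.49261 × 1.356 = 0.66798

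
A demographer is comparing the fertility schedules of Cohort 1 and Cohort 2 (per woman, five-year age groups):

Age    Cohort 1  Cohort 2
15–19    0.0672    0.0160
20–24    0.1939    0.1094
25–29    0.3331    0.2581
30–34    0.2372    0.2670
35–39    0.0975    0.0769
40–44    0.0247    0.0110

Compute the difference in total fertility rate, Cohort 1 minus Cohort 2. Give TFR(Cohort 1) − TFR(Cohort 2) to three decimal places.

1.076

Cohort 1:
  Sum of ASFRs = 0.0672 + 0.1939 + 0.3331 + 0.2372 + 0.0975 + 0.0247 = 0.9536
  TFR = 5 × 0.9536 = 4.768
Cohort 2:
  Sum of ASFRs = 0.0160 + 0.1094 + 0.2581 + 0.2670 + 0.0769 + 0.0110 = 0.7384
  TFR = 5 × 0.7384 = 3.692
Difference = 4.768 − 3.692 = 1.076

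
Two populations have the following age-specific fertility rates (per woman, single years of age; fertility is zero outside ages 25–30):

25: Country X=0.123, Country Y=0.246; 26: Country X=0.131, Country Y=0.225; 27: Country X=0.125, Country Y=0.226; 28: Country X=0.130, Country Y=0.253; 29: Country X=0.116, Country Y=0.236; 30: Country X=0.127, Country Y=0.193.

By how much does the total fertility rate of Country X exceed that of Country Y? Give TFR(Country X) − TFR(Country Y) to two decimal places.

Country X:
  Sum of ASFRs = 0.123 + 0.131 + 0.125 + 0.130 + 0.116 + 0.127 = 0.752
  TFR = 0.752
Country Y:
  Sum of ASFRs = 0.246 + 0.225 + 0.226 + 0.253 + 0.236 + 0.193 = 1.379
  TFR = 1.379
Difference = 0.752 − 1.379 = -0.627

-0.63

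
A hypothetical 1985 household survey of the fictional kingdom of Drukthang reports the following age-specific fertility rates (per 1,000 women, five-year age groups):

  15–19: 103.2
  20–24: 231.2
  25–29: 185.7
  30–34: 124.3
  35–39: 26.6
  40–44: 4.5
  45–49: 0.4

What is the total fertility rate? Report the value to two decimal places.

3.38

Sum of ASFRs = 103.2 + 231.2 + 185.7 + 124.3 + 26.6 + 4.5 + 0.4 = 675.9
TFR = 5 × 675.9 / 1000 = 3.3795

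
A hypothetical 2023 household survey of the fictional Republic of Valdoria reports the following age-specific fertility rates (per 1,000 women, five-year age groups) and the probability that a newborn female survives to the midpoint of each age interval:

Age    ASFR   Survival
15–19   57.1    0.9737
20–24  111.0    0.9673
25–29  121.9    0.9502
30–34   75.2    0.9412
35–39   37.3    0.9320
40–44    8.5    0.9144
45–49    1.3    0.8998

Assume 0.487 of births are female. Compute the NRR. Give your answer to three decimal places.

Proportion female at birth = 0.487.
Survival-weighted fertility by age (5·fₓ·Sₓ):
  15–19: 5 × 57.1/1000 × 0.9737 = 0.27799
  20–24: 5 × 111.0/1000 × 0.9673 = 0.53685
  25–29: 5 × 121.9/1000 × 0.9502 = 0.57915
  30–34: 5 × 75.2/1000 × 0.9412 = 0.35389
  35–39: 5 × 37.3/1000 × 0.9320 = 0.17382
  40–44: 5 × 8.5/1000 × 0.9144 = 0.03886
  45–49: 5 × 1.3/1000 × 0.8998 = 0.00585
Sum = 1.96641
NRR = 0.487 × 1.96641 = 0.95764
NRR < 1, so the cohort does not fully replace itself.

0.958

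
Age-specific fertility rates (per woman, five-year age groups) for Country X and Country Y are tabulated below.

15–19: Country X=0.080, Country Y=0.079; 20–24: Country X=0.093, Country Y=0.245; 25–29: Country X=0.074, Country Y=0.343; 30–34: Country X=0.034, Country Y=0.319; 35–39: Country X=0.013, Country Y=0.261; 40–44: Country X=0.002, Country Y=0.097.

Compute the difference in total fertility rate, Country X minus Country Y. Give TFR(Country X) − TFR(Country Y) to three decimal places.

-5.240

Country X:
  Sum of ASFRs = 0.080 + 0.093 + 0.074 + 0.034 + 0.013 + 0.002 = 0.296
  TFR = 5 × 0.296 = 1.48
Country Y:
  Sum of ASFRs = 0.079 + 0.245 + 0.343 + 0.319 + 0.261 + 0.097 = 1.344
  TFR = 5 × 1.344 = 6.72
Difference = 1.48 − 6.72 = -5.24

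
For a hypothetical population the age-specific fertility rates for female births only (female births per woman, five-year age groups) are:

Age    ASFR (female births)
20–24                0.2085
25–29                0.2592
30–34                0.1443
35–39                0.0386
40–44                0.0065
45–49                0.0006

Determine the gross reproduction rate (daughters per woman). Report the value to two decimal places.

Sum of female ASFRs = 0.2085 + 0.2592 + 0.1443 + 0.0386 + 0.0065 + 0.0006 = 0.6577
GRR = 5 × 0.6577 = 3.2885

3.29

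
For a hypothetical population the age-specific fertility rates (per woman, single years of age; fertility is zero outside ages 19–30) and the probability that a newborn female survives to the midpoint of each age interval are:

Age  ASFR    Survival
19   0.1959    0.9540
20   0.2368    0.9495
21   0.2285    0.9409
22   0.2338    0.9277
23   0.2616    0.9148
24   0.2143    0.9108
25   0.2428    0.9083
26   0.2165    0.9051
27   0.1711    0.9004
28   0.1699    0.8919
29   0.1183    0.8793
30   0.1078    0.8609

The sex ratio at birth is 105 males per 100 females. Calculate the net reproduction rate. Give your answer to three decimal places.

1.072

Proportion female at birth = 100 / (100 + 105) = 0.48780.
Weighting each age-specific rate by interval width and survival:
  19: 1 × 0.1959 × 0.9540 = 0.18689
  20: 1 × 0.2368 × 0.9495 = 0.22484
  21: 1 × 0.2285 × 0.9409 = 0.21500
  22: 1 × 0.2338 × 0.9277 = 0.21690
  23: 1 × 0.2616 × 0.9148 = 0.23931
  24: 1 × 0.2143 × 0.9108 = 0.19518
  25: 1 × 0.2428 × 0.9083 = 0.22054
  26: 1 × 0.2165 × 0.9051 = 0.19595
  27: 1 × 0.1711 × 0.9004 = 0.15406
  28: 1 × 0.1699 × 0.8919 = 0.15153
  29: 1 × 0.1183 × 0.8793 = 0.10402
  30: 1 × 0.1078 × 0.8609 = 0.09281
Sum = 2.19703
NRR = 0.48780 × 2.19703 = 1.07171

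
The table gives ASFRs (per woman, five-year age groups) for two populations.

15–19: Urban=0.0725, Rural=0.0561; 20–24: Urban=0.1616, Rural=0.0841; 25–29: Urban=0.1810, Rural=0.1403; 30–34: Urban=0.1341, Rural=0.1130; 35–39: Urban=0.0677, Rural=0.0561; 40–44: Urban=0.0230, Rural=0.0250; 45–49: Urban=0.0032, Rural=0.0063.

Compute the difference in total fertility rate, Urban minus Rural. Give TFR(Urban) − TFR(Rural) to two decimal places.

0.81

Urban:
  Sum of ASFRs = 0.0725 + 0.1616 + 0.1810 + 0.1341 + 0.0677 + 0.0230 + 0.0032 = 0.6431
  TFR = 5 × 0.6431 = 3.2155
Rural:
  Sum of ASFRs = 0.0561 + 0.0841 + 0.1403 + 0.1130 + 0.0561 + 0.0250 + 0.0063 = 0.4809
  TFR = 5 × 0.4809 = 2.4045
Difference = 3.2155 − 2.4045 = 0.811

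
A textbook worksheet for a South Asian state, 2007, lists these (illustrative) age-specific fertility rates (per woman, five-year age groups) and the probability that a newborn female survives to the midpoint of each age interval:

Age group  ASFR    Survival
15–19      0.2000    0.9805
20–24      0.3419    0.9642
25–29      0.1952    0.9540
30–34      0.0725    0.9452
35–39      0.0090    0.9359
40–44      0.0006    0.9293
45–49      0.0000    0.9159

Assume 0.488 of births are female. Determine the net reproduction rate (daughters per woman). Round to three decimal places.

1.926

Proportion female at birth = 0.488.
Survival-weighted fertility by age (5·fₓ·Sₓ):
  15–19: 5 × 0.2000 × 0.9805 = 0.98050
  20–24: 5 × 0.3419 × 0.9642 = 1.64830
  25–29: 5 × 0.1952 × 0.9540 = 0.93110
  30–34: 5 × 0.0725 × 0.9452 = 0.34264
  35–39: 5 × 0.0090 × 0.9359 = 0.04212
  40–44: 5 × 0.0006 × 0.9293 = 0.00279
  45–49: 5 × 0.0000 × 0.9159 = 0.00000
Sum = 3.94745
NRR = 0.488 × 3.94745 = 1.92636
With NRR above 1 the population is above replacement fertility.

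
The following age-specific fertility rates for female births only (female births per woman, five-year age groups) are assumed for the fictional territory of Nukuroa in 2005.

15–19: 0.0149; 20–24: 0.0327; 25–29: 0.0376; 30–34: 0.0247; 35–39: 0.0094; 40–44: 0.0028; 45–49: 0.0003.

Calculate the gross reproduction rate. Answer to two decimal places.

0.61

Sum of female ASFRs = 0.0149 + 0.0327 + 0.0376 + 0.0247 + 0.0094 + 0.0028 + 0.0003 = 0.1224
GRR = 5 × 0.1224 = 0.612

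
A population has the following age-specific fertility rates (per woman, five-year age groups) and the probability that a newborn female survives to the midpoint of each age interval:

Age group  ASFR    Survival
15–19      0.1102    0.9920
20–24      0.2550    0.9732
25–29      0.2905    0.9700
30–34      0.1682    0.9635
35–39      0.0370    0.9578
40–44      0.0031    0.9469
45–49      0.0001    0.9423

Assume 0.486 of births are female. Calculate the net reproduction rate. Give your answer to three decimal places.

2.041

Proportion female at birth = 0.486.
Weighting each age-specific rate by interval width and survival:
  15–19: 5 × 0.1102 × 0.9920 = 0.54659
  20–24: 5 × 0.2550 × 0.9732 = 1.24083
  25–29: 5 × 0.2905 × 0.9700 = 1.40893
  30–34: 5 × 0.1682 × 0.9635 = 0.81030
  35–39: 5 × 0.0370 × 0.9578 = 0.17719
  40–44: 5 × 0.0031 × 0.9469 = 0.01468
  45–49: 5 × 0.0001 × 0.9423 = 0.00047
Sum = 4.19899
NRR = 0.486 × 4.19899 = 2.04071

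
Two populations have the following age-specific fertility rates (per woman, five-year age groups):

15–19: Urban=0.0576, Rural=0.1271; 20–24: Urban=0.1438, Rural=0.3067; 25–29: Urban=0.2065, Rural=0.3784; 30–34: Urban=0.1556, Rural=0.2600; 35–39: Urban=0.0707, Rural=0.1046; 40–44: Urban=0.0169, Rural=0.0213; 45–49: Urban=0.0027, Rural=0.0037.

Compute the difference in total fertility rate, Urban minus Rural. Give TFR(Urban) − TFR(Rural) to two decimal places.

Urban:
  Sum of ASFRs = 0.0576 + 0.1438 + 0.2065 + 0.1556 + 0.0707 + 0.0169 + 0.0027 = 0.6538
  TFR = 5 × 0.6538 = 3.269
Rural:
  Sum of ASFRs = 0.1271 + 0.3067 + 0.3784 + 0.2600 + 0.1046 + 0.0213 + 0.0037 = 1.2018
  TFR = 5 × 1.2018 = 6.009
Difference = 3.269 − 6.009 = -2.74

-2.74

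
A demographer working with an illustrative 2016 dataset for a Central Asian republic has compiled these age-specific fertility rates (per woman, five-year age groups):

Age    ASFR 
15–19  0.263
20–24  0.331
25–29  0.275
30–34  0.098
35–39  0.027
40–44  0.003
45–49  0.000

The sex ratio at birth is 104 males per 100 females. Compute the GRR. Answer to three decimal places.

2.444

Proportion female at birth = 100 / (100 + 104) = 0.49020.
Sum of ASFRs = 0.263 + 0.331 + 0.275 + 0.098 + 0.027 + 0.003 + 0.000 = 0.997
TFR = 5 × 0.997 = 4.985
GRR = 0.49020 × 4.985 = 2.44365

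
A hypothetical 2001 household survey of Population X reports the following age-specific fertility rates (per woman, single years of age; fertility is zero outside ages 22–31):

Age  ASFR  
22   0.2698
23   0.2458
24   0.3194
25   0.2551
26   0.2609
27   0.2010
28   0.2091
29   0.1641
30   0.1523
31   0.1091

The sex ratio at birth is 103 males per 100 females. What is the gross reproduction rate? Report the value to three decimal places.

1.077

Proportion female at birth = 100 / (100 + 103) = 0.49261.
Sum of ASFRs = 0.2698 + 0.2458 + 0.3194 + 0.2551 + 0.2609 + 0.2010 + 0.2091 + 0.1641 + 0.1523 + 0.1091 = 2.1866
TFR = 2.1866
GRR = 0.49261 × 2.1866 = 1.07714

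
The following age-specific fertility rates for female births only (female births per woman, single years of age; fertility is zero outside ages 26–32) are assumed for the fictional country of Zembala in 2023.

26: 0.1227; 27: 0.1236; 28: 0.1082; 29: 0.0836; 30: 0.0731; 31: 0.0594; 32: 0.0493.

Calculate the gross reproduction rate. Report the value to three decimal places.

Sum of female ASFRs = 0.1227 + 0.1236 + 0.1082 + 0.0836 + 0.0731 + 0.0594 + 0.0493 = 0.6199
GRR = 0.6199

0.620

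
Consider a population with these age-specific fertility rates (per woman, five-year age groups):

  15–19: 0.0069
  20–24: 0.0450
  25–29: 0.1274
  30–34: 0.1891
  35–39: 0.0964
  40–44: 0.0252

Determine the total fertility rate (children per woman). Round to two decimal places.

2.45

Sum of ASFRs = 0.0069 + 0.0450 + 0.1274 + 0.1891 + 0.0964 + 0.0252 = 0.4900
TFR = 5 × 0.4900 = 2.45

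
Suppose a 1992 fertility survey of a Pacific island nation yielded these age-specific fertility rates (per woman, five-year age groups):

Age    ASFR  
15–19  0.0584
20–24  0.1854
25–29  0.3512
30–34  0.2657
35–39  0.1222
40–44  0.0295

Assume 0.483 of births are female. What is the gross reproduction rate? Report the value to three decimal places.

Proportion female at birth = 0.483.
Sum of ASFRs = 0.0584 + 0.1854 + 0.3512 + 0.2657 + 0.1222 + 0.0295 = 1.0124
TFR = 5 × 1.0124 = 5.062
GRR = 0.483 × 5.062 = 2.44495

2.445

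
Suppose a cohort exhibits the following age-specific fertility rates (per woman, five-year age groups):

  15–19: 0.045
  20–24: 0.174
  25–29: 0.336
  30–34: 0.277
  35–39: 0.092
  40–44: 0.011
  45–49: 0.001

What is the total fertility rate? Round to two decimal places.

4.68

Sum of ASFRs = 0.045 + 0.174 + 0.336 + 0.277 + 0.092 + 0.011 + 0.001 = 0.936
TFR = 5 × 0.936 = 4.68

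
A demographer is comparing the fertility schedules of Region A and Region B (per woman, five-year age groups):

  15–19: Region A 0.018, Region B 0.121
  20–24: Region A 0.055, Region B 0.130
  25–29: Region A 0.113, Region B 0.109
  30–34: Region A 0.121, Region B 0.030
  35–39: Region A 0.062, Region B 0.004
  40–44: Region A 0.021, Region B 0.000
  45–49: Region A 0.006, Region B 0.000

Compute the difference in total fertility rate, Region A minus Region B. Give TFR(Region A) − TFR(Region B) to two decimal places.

0.01

Region A:
  Sum of ASFRs = 0.018 + 0.055 + 0.113 + 0.121 + 0.062 + 0.021 + 0.006 = 0.396
  TFR = 5 × 0.396 = 1.98
Region B:
  Sum of ASFRs = 0.121 + 0.130 + 0.109 + 0.030 + 0.004 + 0.000 + 0.000 = 0.394
  TFR = 5 × 0.394 = 1.97
Difference = 1.98 − 1.97 = 0.01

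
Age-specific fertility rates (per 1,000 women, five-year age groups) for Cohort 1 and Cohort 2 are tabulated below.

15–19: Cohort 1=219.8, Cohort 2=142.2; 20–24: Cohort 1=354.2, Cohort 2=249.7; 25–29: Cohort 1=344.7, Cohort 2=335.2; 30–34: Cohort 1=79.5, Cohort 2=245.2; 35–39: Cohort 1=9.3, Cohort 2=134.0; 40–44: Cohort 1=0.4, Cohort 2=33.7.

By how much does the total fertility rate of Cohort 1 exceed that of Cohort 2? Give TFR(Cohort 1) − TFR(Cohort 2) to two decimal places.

-0.66

Cohort 1:
  Sum of ASFRs = 219.8 + 354.2 + 344.7 + 79.5 + 9.3 + 0.4 = 1007.9
  TFR = 5 × 1007.9 / 1000 = 5.0395
Cohort 2:
  Sum of ASFRs = 142.2 + 249.7 + 335.2 + 245.2 + 134.0 + 33.7 = 1140.0
  TFR = 5 × 1140.0 / 1000 = 5.7
Difference = 5.0395 − 5.7 = -0.6605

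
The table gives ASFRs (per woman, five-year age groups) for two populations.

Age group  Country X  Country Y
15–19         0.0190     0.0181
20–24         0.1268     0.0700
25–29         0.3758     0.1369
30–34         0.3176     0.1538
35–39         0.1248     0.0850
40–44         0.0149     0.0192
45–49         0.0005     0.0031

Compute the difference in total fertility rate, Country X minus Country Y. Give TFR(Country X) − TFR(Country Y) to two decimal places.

Country X:
  Sum of ASFRs = 0.0190 + 0.1268 + 0.3758 + 0.3176 + 0.1248 + 0.0149 + 0.0005 = 0.9794
  TFR = 5 × 0.9794 = 4.897
Country Y:
  Sum of ASFRs = 0.0181 + 0.0700 + 0.1369 + 0.1538 + 0.0850 + 0.0192 + 0.0031 = 0.4861
  TFR = 5 × 0.4861 = 2.4305
Difference = 4.897 − 2.4305 = 2.4665

2.47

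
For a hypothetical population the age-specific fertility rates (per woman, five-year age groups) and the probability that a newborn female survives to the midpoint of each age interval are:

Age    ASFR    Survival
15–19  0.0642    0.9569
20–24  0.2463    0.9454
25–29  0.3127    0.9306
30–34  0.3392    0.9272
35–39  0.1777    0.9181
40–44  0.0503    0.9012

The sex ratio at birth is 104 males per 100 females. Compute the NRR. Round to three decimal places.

2.716

Proportion female at birth = 100 / (100 + 104) = 0.49020.
Survival-weighted fertility by age (5·fₓ·Sₓ):
  15–19: 5 × 0.0642 × 0.9569 = 0.30716
  20–24: 5 × 0.2463 × 0.9454 = 1.16426
  25–29: 5 × 0.3127 × 0.9306 = 1.45499
  30–34: 5 × 0.3392 × 0.9272 = 1.57253
  35–39: 5 × 0.1777 × 0.9181 = 0.81573
  40–44: 5 × 0.0503 × 0.9012 = 0.22665
Sum = 5.54132
NRR = 0.49020 × 5.54132 = 2.71636
With NRR above 1 the population is above replacement fertility.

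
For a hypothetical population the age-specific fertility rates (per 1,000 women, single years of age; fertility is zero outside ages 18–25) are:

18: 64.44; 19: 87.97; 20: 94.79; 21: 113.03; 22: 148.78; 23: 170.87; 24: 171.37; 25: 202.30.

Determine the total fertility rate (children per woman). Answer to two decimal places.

1.05

Sum of ASFRs = 64.44 + 87.97 + 94.79 + 113.03 + 148.78 + 170.87 + 171.37 + 202.30 = 1053.55
TFR = 1053.55 / 1000 = 1.05355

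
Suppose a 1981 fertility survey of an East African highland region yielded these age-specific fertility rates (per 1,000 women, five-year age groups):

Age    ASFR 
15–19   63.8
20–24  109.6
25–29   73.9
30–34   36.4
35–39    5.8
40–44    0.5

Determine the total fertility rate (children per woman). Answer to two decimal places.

Sum of ASFRs = 63.8 + 109.6 + 73.9 + 36.4 + 5.8 + 0.5 = 290.0
TFR = 5 × 290.0 / 1000 = 1.45

1.45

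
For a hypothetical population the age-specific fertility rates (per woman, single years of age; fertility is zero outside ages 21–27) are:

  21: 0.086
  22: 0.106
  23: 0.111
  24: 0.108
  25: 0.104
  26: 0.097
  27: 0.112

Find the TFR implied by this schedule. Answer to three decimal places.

0.724

Sum of ASFRs = 0.086 + 0.106 + 0.111 + 0.108 + 0.104 + 0.097 + 0.112 = 0.724
TFR = 0.724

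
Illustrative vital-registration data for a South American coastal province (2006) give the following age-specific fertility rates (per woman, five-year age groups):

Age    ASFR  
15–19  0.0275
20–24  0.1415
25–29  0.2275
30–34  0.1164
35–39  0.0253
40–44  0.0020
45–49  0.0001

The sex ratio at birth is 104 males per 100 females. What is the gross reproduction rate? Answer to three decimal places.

Proportion female at birth = 100 / (100 + 104) = 0.49020.
Sum of ASFRs = 0.0275 + 0.1415 + 0.2275 + 0.1164 + 0.0253 + 0.0020 + 0.0001 = 0.5403
TFR = 5 × 0.5403 = 2.7015
GRR = 0.49020 × 2.7015 = 1.32428

1.324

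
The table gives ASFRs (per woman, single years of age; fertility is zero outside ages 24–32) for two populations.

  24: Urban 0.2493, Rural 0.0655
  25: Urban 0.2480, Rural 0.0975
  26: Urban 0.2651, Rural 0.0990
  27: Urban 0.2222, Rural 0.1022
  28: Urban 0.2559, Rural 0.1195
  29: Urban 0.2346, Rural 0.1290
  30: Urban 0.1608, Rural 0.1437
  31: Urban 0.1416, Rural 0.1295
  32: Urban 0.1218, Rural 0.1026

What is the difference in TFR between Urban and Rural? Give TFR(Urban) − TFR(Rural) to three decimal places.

0.911

Urban:
  Sum of ASFRs = 0.2493 + 0.2480 + 0.2651 + 0.2222 + 0.2559 + 0.2346 + 0.1608 + 0.1416 + 0.1218 = 1.8993
  TFR = 1.8993
Rural:
  Sum of ASFRs = 0.0655 + 0.0975 + 0.0990 + 0.1022 + 0.1195 + 0.1290 + 0.1437 + 0.1295 + 0.1026 = 0.9885
  TFR = 0.9885
Difference = 1.8993 − 0.9885 = 0.9108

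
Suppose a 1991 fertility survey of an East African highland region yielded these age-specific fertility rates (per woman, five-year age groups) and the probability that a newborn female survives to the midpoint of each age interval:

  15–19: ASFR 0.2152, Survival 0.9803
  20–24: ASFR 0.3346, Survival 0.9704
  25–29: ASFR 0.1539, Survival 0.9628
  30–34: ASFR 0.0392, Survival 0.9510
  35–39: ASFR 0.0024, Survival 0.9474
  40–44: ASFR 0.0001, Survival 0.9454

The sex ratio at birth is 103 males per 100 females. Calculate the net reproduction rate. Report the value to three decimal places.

1.782

Proportion female at birth = 100 / (100 + 103) = 0.49261.
Each age group contributes 5 × ASFR × survival:
  15–19: 5 × 0.2152 × 0.9803 = 1.05480
  20–24: 5 × 0.3346 × 0.9704 = 1.62348
  25–29: 5 × 0.1539 × 0.9628 = 0.74087
  30–34: 5 × 0.0392 × 0.9510 = 0.18640
  35–39: 5 × 0.0024 × 0.9474 = 0.01137
  40–44: 5 × 0.0001 × 0.9454 = 0.00047
Sum = 3.61739
NRR = 0.49261 × 3.61739 = 1.78196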